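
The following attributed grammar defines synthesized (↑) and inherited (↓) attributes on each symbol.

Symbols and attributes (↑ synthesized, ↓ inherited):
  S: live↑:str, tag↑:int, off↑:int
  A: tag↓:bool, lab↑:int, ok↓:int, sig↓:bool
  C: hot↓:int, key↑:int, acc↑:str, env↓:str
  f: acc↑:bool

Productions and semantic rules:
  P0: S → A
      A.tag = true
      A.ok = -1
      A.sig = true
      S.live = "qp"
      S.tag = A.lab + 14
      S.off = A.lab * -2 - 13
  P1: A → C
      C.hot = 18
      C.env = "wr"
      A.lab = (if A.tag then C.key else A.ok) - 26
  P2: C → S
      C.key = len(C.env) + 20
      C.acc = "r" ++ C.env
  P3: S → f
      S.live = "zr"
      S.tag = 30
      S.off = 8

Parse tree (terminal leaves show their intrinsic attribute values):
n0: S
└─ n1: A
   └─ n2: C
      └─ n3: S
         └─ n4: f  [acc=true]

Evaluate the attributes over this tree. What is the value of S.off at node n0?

-5

1. n1.tag = true  [true]
2. n1.ok = -1  [-1]
3. n1.sig = true  [true]
4. n2.hot = 18  [18]
5. n2.env = "wr"  ["wr"]
6. n4.acc = true  [terminal]
7. n3.live = "zr"  ["zr"]
8. n3.tag = 30  [30]
9. n3.off = 8  [8]
10. n2.key = 22  [len(C.env) + 20]
11. n2.acc = "rwr"  ["r" ++ C.env]
12. n1.lab = -4  [(if A.tag then C.key else A.ok) - 26]
13. n0.live = "qp"  ["qp"]
14. n0.tag = 10  [A.lab + 14]
15. n0.off = -5  [A.lab * -2 - 13]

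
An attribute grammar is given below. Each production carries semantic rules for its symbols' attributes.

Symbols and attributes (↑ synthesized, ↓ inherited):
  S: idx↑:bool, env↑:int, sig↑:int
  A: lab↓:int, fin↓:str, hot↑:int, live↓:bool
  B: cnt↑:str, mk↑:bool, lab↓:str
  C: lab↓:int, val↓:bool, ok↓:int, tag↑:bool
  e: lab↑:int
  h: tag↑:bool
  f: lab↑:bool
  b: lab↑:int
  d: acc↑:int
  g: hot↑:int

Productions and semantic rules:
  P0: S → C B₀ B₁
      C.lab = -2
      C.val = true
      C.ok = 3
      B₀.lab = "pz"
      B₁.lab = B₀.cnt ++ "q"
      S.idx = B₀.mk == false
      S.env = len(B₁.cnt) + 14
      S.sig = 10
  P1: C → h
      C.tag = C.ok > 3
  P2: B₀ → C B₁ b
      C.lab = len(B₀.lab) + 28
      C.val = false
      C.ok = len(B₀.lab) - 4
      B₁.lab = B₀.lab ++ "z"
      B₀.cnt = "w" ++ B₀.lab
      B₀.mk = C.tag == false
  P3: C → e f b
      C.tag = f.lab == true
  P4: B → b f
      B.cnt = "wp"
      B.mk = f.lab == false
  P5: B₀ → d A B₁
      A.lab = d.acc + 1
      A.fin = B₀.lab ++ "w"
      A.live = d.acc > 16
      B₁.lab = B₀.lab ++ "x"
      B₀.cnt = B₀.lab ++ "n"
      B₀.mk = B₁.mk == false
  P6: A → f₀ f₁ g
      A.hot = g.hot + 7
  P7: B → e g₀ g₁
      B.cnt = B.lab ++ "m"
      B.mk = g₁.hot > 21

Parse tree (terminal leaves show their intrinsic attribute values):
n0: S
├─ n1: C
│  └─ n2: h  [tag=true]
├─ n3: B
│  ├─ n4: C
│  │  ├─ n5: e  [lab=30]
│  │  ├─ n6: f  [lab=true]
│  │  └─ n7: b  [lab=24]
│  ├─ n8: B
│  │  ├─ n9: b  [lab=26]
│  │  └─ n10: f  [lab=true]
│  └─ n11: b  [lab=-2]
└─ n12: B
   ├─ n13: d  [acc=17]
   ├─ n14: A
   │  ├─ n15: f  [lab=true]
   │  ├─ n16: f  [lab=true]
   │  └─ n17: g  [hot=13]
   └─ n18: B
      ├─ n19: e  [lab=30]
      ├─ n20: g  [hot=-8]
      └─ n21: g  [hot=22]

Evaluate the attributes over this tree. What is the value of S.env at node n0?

1. n1.lab = -2  [-2]
2. n1.val = true  [true]
3. n1.ok = 3  [3]
4. n2.tag = true  [terminal]
5. n1.tag = false  [C.ok > 3]
6. n3.lab = "pz"  ["pz"]
7. n4.lab = 30  [len(B₀.lab) + 28]
8. n4.val = false  [false]
9. n4.ok = -2  [len(B₀.lab) - 4]
10. n5.lab = 30  [terminal]
11. n6.lab = true  [terminal]
12. n7.lab = 24  [terminal]
13. n4.tag = true  [f.lab == true]
14. n8.lab = "pzz"  [B₀.lab ++ "z"]
15. n9.lab = 26  [terminal]
16. n10.lab = true  [terminal]
17. n8.cnt = "wp"  ["wp"]
18. n8.mk = false  [f.lab == false]
19. n11.lab = -2  [terminal]
20. n3.cnt = "wpz"  ["w" ++ B₀.lab]
21. n3.mk = false  [C.tag == false]
22. n12.lab = "wpzq"  [B₀.cnt ++ "q"]
23. n13.acc = 17  [terminal]
24. n14.lab = 18  [d.acc + 1]
25. n14.fin = "wpzqw"  [B₀.lab ++ "w"]
26. n14.live = true  [d.acc > 16]
27. n15.lab = true  [terminal]
28. n16.lab = true  [terminal]
29. n17.hot = 13  [terminal]
30. n14.hot = 20  [g.hot + 7]
31. n18.lab = "wpzqx"  [B₀.lab ++ "x"]
32. n19.lab = 30  [terminal]
33. n20.hot = -8  [terminal]
34. n21.hot = 22  [terminal]
35. n18.cnt = "wpzqxm"  [B.lab ++ "m"]
36. n18.mk = true  [g₁.hot > 21]
37. n12.cnt = "wpzqn"  [B₀.lab ++ "n"]
38. n12.mk = false  [B₁.mk == false]
39. n0.idx = true  [B₀.mk == false]
40. n0.env = 19  [len(B₁.cnt) + 14]
41. n0.sig = 10  [10]

19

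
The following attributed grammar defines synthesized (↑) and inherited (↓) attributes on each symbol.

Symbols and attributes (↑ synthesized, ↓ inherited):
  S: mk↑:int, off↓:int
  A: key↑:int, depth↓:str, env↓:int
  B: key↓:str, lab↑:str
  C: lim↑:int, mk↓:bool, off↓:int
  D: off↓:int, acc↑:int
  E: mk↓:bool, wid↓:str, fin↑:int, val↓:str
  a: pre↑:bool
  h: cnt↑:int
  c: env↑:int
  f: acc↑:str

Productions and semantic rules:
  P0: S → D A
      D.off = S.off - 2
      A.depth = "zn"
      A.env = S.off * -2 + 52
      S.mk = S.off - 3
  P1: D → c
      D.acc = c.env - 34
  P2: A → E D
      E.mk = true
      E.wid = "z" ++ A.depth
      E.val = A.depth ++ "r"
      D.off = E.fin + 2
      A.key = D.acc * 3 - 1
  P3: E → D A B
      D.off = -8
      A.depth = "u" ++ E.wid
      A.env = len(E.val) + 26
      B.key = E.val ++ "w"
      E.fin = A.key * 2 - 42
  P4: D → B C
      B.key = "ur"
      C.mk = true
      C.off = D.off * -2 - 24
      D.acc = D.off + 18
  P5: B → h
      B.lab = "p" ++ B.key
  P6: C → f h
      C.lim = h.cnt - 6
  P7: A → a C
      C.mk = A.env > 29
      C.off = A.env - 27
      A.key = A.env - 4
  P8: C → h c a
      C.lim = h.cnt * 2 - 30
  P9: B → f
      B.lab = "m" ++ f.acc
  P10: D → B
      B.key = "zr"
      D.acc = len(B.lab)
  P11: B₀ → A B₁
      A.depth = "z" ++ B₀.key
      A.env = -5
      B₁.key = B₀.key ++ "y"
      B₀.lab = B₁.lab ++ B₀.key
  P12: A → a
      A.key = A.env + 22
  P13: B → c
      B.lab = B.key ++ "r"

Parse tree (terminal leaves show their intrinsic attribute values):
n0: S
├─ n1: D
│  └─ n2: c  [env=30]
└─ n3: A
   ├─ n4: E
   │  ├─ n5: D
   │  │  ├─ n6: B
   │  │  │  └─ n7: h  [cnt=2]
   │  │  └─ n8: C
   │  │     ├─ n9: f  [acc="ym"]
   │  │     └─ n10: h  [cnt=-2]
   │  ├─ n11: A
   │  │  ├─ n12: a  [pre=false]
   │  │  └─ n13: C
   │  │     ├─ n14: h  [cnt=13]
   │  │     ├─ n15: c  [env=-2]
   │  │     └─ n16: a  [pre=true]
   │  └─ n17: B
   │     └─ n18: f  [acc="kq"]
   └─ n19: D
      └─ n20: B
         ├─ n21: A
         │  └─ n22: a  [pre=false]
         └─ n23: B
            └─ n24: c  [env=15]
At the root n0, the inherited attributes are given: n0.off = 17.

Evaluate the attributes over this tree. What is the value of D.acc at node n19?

1. n0.off = 17  [given at root]
2. n1.off = 15  [S.off - 2]
3. n2.env = 30  [terminal]
4. n1.acc = -4  [c.env - 34]
5. n3.depth = "zn"  ["zn"]
6. n3.env = 18  [S.off * -2 + 52]
7. n4.mk = true  [true]
8. n4.wid = "zzn"  ["z" ++ A.depth]
9. n4.val = "znr"  [A.depth ++ "r"]
10. n5.off = -8  [-8]
11. n6.key = "ur"  ["ur"]
12. n7.cnt = 2  [terminal]
13. n6.lab = "pur"  ["p" ++ B.key]
14. n8.mk = true  [true]
15. n8.off = -8  [D.off * -2 - 24]
16. n9.acc = "ym"  [terminal]
17. n10.cnt = -2  [terminal]
18. n8.lim = -8  [h.cnt - 6]
19. n5.acc = 10  [D.off + 18]
20. n11.depth = "uzzn"  ["u" ++ E.wid]
21. n11.env = 29  [len(E.val) + 26]
22. n12.pre = false  [terminal]
23. n13.mk = false  [A.env > 29]
24. n13.off = 2  [A.env - 27]
25. n14.cnt = 13  [terminal]
26. n15.env = -2  [terminal]
27. n16.pre = true  [terminal]
28. n13.lim = -4  [h.cnt * 2 - 30]
29. n11.key = 25  [A.env - 4]
30. n17.key = "znrw"  [E.val ++ "w"]
31. n18.acc = "kq"  [terminal]
32. n17.lab = "mkq"  ["m" ++ f.acc]
33. n4.fin = 8  [A.key * 2 - 42]
34. n19.off = 10  [E.fin + 2]
35. n20.key = "zr"  ["zr"]
36. n21.depth = "zzr"  ["z" ++ B₀.key]
37. n21.env = -5  [-5]
38. n22.pre = false  [terminal]
39. n21.key = 17  [A.env + 22]
40. n23.key = "zry"  [B₀.key ++ "y"]
41. n24.env = 15  [terminal]
42. n23.lab = "zryr"  [B.key ++ "r"]
43. n20.lab = "zryrzr"  [B₁.lab ++ B₀.key]
44. n19.acc = 6  [len(B.lab)]
45. n3.key = 17  [D.acc * 3 - 1]
46. n0.mk = 14  [S.off - 3]

6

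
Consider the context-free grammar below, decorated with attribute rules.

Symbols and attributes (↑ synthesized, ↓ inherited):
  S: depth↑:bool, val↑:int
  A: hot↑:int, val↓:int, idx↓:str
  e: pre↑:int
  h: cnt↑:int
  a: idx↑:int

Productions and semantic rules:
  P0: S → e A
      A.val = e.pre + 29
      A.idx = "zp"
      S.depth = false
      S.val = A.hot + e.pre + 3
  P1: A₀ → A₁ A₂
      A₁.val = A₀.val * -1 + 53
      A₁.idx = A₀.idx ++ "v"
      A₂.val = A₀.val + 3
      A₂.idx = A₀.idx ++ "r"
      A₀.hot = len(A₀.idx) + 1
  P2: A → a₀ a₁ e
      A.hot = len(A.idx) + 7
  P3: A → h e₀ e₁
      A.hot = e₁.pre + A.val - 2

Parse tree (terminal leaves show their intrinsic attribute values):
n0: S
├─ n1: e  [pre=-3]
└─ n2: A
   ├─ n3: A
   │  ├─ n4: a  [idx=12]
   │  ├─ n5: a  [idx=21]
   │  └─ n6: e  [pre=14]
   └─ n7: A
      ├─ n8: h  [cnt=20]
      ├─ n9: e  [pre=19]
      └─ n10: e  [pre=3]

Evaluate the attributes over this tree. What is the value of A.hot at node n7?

30

1. n1.pre = -3  [terminal]
2. n2.val = 26  [e.pre + 29]
3. n2.idx = "zp"  ["zp"]
4. n3.val = 27  [A₀.val * -1 + 53]
5. n3.idx = "zpv"  [A₀.idx ++ "v"]
6. n4.idx = 12  [terminal]
7. n5.idx = 21  [terminal]
8. n6.pre = 14  [terminal]
9. n3.hot = 10  [len(A.idx) + 7]
10. n7.val = 29  [A₀.val + 3]
11. n7.idx = "zpr"  [A₀.idx ++ "r"]
12. n8.cnt = 20  [terminal]
13. n9.pre = 19  [terminal]
14. n10.pre = 3  [terminal]
15. n7.hot = 30  [e₁.pre + A.val - 2]
16. n2.hot = 3  [len(A₀.idx) + 1]
17. n0.depth = false  [false]
18. n0.val = 3  [A.hot + e.pre + 3]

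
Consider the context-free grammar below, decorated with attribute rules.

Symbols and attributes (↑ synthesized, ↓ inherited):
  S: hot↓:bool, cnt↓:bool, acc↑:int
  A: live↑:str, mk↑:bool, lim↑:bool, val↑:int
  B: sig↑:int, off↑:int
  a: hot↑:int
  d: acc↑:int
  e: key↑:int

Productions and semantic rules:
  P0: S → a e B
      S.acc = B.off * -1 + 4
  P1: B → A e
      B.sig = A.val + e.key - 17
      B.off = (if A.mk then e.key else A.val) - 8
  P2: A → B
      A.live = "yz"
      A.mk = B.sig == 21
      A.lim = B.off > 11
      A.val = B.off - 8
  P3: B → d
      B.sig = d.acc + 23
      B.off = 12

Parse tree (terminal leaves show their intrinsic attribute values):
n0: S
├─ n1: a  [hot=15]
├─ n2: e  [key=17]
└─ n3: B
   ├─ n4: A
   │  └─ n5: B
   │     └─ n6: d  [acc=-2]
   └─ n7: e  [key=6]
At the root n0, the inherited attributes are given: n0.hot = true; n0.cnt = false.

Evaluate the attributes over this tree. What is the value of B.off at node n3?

-2

1. n0.hot = true  [given at root]
2. n0.cnt = false  [given at root]
3. n1.hot = 15  [terminal]
4. n2.key = 17  [terminal]
5. n6.acc = -2  [terminal]
6. n5.sig = 21  [d.acc + 23]
7. n5.off = 12  [12]
8. n4.live = "yz"  ["yz"]
9. n4.mk = true  [B.sig == 21]
10. n4.lim = true  [B.off > 11]
11. n4.val = 4  [B.off - 8]
12. n7.key = 6  [terminal]
13. n3.sig = -7  [A.val + e.key - 17]
14. n3.off = -2  [(if A.mk then e.key else A.val) - 8]
15. n0.acc = 6  [B.off * -1 + 4]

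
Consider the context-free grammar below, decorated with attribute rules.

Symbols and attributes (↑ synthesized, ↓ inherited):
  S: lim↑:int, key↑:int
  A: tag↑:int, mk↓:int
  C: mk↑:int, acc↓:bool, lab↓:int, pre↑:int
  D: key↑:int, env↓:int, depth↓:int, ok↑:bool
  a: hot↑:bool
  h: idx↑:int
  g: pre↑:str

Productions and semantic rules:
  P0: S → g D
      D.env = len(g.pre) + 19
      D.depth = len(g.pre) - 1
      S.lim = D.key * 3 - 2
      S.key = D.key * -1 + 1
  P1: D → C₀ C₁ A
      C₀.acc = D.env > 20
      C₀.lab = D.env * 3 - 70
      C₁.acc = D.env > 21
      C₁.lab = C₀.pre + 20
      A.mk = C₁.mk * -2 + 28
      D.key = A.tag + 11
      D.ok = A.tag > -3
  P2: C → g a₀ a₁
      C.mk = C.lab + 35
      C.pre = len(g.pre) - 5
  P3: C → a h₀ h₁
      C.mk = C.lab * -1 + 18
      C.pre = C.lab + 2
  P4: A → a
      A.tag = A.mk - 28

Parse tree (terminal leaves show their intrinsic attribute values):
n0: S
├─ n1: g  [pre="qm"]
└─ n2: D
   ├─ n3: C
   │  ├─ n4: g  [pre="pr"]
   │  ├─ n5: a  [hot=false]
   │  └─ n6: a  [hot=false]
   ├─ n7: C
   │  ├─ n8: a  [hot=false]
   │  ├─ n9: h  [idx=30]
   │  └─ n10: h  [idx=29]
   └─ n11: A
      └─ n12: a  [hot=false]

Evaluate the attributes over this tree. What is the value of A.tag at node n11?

1. n1.pre = "qm"  [terminal]
2. n2.env = 21  [len(g.pre) + 19]
3. n2.depth = 1  [len(g.pre) - 1]
4. n3.acc = true  [D.env > 20]
5. n3.lab = -7  [D.env * 3 - 70]
6. n4.pre = "pr"  [terminal]
7. n5.hot = false  [terminal]
8. n6.hot = false  [terminal]
9. n3.mk = 28  [C.lab + 35]
10. n3.pre = -3  [len(g.pre) - 5]
11. n7.acc = false  [D.env > 21]
12. n7.lab = 17  [C₀.pre + 20]
13. n8.hot = false  [terminal]
14. n9.idx = 30  [terminal]
15. n10.idx = 29  [terminal]
16. n7.mk = 1  [C.lab * -1 + 18]
17. n7.pre = 19  [C.lab + 2]
18. n11.mk = 26  [C₁.mk * -2 + 28]
19. n12.hot = false  [terminal]
20. n11.tag = -2  [A.mk - 28]
21. n2.key = 9  [A.tag + 11]
22. n2.ok = true  [A.tag > -3]
23. n0.lim = 25  [D.key * 3 - 2]
24. n0.key = -8  [D.key * -1 + 1]

-2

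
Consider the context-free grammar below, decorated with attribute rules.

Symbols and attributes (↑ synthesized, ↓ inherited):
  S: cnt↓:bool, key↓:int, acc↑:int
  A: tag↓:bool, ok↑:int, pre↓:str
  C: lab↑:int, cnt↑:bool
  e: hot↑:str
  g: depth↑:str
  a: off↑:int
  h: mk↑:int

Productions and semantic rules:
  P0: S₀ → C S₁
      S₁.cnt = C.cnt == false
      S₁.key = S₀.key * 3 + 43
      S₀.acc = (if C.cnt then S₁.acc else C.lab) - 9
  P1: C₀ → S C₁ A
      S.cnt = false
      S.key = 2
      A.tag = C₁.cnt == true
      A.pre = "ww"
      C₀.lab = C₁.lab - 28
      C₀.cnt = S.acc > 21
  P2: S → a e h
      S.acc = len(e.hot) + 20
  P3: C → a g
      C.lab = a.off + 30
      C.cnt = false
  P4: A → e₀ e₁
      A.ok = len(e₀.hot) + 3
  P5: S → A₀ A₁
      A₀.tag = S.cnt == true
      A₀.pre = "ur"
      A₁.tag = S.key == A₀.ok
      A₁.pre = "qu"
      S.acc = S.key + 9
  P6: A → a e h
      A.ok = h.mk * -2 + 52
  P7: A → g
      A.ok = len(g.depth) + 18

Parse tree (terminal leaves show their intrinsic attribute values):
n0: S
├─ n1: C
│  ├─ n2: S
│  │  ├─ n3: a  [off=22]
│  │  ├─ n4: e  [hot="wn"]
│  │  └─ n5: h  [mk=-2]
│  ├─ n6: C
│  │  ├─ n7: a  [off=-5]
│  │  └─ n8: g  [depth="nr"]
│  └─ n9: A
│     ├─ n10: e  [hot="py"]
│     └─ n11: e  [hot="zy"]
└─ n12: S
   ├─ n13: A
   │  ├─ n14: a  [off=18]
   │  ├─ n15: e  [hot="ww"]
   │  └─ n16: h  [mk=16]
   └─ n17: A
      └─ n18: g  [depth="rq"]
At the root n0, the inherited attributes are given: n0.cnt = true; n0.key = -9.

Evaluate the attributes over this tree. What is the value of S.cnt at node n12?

1. n0.cnt = true  [given at root]
2. n0.key = -9  [given at root]
3. n2.cnt = false  [false]
4. n2.key = 2  [2]
5. n3.off = 22  [terminal]
6. n4.hot = "wn"  [terminal]
7. n5.mk = -2  [terminal]
8. n2.acc = 22  [len(e.hot) + 20]
9. n7.off = -5  [terminal]
10. n8.depth = "nr"  [terminal]
11. n6.lab = 25  [a.off + 30]
12. n6.cnt = false  [false]
13. n9.tag = false  [C₁.cnt == true]
14. n9.pre = "ww"  ["ww"]
15. n10.hot = "py"  [terminal]
16. n11.hot = "zy"  [terminal]
17. n9.ok = 5  [len(e₀.hot) + 3]
18. n1.lab = -3  [C₁.lab - 28]
19. n1.cnt = true  [S.acc > 21]
20. n12.cnt = false  [C.cnt == false]
21. n12.key = 16  [S₀.key * 3 + 43]
22. n13.tag = false  [S.cnt == true]
23. n13.pre = "ur"  ["ur"]
24. n14.off = 18  [terminal]
25. n15.hot = "ww"  [terminal]
26. n16.mk = 16  [terminal]
27. n13.ok = 20  [h.mk * -2 + 52]
28. n17.tag = false  [S.key == A₀.ok]
29. n17.pre = "qu"  ["qu"]
30. n18.depth = "rq"  [terminal]
31. n17.ok = 20  [len(g.depth) + 18]
32. n12.acc = 25  [S.key + 9]
33. n0.acc = 16  [(if C.cnt then S₁.acc else C.lab) - 9]

false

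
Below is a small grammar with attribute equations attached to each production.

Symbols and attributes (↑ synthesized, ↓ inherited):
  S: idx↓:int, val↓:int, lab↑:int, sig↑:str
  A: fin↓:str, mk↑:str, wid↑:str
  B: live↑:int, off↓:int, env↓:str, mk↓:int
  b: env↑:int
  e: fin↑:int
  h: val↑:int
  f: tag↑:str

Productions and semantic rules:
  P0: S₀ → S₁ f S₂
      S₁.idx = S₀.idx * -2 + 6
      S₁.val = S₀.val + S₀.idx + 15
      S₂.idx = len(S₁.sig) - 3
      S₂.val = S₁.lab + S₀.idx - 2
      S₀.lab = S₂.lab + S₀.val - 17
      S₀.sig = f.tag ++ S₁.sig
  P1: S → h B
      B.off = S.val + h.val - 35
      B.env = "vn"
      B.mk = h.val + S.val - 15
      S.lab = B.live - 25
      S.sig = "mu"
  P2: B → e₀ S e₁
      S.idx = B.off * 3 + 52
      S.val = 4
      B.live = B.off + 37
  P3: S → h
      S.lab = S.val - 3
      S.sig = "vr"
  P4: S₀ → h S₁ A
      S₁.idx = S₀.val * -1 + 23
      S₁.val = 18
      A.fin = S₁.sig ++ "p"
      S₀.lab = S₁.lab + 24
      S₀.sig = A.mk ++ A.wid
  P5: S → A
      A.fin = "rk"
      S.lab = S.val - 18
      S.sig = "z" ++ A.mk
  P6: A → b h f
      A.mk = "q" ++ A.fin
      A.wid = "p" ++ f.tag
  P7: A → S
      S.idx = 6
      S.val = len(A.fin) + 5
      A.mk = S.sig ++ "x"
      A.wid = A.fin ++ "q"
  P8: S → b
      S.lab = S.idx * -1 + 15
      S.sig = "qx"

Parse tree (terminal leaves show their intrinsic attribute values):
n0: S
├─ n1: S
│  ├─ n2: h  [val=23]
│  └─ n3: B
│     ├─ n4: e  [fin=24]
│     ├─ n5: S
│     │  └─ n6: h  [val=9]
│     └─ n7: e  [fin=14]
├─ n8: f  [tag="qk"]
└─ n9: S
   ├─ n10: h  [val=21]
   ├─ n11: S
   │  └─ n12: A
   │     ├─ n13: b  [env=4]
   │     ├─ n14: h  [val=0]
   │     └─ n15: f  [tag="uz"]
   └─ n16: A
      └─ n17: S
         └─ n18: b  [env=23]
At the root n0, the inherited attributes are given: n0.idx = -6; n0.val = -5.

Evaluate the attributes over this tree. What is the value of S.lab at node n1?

4

1. n0.idx = -6  [given at root]
2. n0.val = -5  [given at root]
3. n1.idx = 18  [S₀.idx * -2 + 6]
4. n1.val = 4  [S₀.val + S₀.idx + 15]
5. n2.val = 23  [terminal]
6. n3.off = -8  [S.val + h.val - 35]
7. n3.env = "vn"  ["vn"]
8. n3.mk = 12  [h.val + S.val - 15]
9. n4.fin = 24  [terminal]
10. n5.idx = 28  [B.off * 3 + 52]
11. n5.val = 4  [4]
12. n6.val = 9  [terminal]
13. n5.lab = 1  [S.val - 3]
14. n5.sig = "vr"  ["vr"]
15. n7.fin = 14  [terminal]
16. n3.live = 29  [B.off + 37]
17. n1.lab = 4  [B.live - 25]
18. n1.sig = "mu"  ["mu"]
19. n8.tag = "qk"  [terminal]
20. n9.idx = -1  [len(S₁.sig) - 3]
21. n9.val = -4  [S₁.lab + S₀.idx - 2]
22. n10.val = 21  [terminal]
23. n11.idx = 27  [S₀.val * -1 + 23]
24. n11.val = 18  [18]
25. n12.fin = "rk"  ["rk"]
26. n13.env = 4  [terminal]
27. n14.val = 0  [terminal]
28. n15.tag = "uz"  [terminal]
29. n12.mk = "qrk"  ["q" ++ A.fin]
30. n12.wid = "puz"  ["p" ++ f.tag]
31. n11.lab = 0  [S.val - 18]
32. n11.sig = "zqrk"  ["z" ++ A.mk]
33. n16.fin = "zqrkp"  [S₁.sig ++ "p"]
34. n17.idx = 6  [6]
35. n17.val = 10  [len(A.fin) + 5]
36. n18.env = 23  [terminal]
37. n17.lab = 9  [S.idx * -1 + 15]
38. n17.sig = "qx"  ["qx"]
39. n16.mk = "qxx"  [S.sig ++ "x"]
40. n16.wid = "zqrkpq"  [A.fin ++ "q"]
41. n9.lab = 24  [S₁.lab + 24]
42. n9.sig = "qxxzqrkpq"  [A.mk ++ A.wid]
43. n0.lab = 2  [S₂.lab + S₀.val - 17]
44. n0.sig = "qkmu"  [f.tag ++ S₁.sig]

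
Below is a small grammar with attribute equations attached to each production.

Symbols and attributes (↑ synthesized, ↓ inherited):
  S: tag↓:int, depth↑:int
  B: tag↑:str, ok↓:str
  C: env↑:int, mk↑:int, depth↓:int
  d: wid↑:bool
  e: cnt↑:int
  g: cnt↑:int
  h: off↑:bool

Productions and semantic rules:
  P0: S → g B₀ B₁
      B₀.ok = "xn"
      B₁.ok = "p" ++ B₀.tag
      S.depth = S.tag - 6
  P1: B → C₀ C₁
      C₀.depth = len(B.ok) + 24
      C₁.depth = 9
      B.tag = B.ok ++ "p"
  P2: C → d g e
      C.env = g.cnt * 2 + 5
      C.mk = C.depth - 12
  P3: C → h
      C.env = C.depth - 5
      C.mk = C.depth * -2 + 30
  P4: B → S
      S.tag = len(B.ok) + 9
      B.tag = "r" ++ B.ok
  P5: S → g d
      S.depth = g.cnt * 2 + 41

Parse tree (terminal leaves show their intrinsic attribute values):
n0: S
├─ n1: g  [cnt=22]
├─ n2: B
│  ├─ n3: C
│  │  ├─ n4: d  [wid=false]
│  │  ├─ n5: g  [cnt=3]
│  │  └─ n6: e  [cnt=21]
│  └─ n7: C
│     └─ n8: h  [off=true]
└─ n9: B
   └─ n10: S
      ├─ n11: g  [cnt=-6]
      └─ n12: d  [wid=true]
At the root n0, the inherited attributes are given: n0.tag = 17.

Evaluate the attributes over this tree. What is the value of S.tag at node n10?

1. n0.tag = 17  [given at root]
2. n1.cnt = 22  [terminal]
3. n2.ok = "xn"  ["xn"]
4. n3.depth = 26  [len(B.ok) + 24]
5. n4.wid = false  [terminal]
6. n5.cnt = 3  [terminal]
7. n6.cnt = 21  [terminal]
8. n3.env = 11  [g.cnt * 2 + 5]
9. n3.mk = 14  [C.depth - 12]
10. n7.depth = 9  [9]
11. n8.off = true  [terminal]
12. n7.env = 4  [C.depth - 5]
13. n7.mk = 12  [C.depth * -2 + 30]
14. n2.tag = "xnp"  [B.ok ++ "p"]
15. n9.ok = "pxnp"  ["p" ++ B₀.tag]
16. n10.tag = 13  [len(B.ok) + 9]
17. n11.cnt = -6  [terminal]
18. n12.wid = true  [terminal]
19. n10.depth = 29  [g.cnt * 2 + 41]
20. n9.tag = "rpxnp"  ["r" ++ B.ok]
21. n0.depth = 11  [S.tag - 6]

13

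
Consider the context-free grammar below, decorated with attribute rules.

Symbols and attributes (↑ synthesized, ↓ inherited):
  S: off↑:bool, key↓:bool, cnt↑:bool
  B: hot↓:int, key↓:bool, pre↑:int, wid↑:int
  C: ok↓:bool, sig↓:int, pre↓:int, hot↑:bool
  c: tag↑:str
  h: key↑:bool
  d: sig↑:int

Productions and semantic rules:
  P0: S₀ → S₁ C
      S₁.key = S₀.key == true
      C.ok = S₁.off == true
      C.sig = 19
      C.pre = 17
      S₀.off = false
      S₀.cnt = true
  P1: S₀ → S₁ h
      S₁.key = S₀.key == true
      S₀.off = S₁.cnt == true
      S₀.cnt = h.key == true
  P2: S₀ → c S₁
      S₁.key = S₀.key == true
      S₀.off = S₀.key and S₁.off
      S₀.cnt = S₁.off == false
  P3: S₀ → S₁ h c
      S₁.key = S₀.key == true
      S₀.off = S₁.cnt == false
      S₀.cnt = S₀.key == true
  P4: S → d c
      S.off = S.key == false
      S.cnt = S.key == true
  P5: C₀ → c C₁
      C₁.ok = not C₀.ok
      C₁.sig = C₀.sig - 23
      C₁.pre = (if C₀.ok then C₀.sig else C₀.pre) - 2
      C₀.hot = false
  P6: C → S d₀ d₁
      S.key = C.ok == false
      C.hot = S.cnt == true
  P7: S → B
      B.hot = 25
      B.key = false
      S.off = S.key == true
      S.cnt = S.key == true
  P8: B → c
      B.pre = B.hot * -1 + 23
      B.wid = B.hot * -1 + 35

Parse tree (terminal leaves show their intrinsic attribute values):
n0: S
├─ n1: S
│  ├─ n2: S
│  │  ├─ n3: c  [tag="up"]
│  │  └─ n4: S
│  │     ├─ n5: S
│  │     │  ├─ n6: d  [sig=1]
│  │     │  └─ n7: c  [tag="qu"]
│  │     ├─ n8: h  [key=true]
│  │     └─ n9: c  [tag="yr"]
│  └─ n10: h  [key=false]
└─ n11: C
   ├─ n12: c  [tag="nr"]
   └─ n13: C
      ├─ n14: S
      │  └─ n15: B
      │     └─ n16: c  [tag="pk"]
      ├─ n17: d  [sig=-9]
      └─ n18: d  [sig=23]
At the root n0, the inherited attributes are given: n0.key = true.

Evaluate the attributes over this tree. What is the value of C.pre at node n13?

1. n0.key = true  [given at root]
2. n1.key = true  [S₀.key == true]
3. n2.key = true  [S₀.key == true]
4. n3.tag = "up"  [terminal]
5. n4.key = true  [S₀.key == true]
6. n5.key = true  [S₀.key == true]
7. n6.sig = 1  [terminal]
8. n7.tag = "qu"  [terminal]
9. n5.off = false  [S.key == false]
10. n5.cnt = true  [S.key == true]
11. n8.key = true  [terminal]
12. n9.tag = "yr"  [terminal]
13. n4.off = false  [S₁.cnt == false]
14. n4.cnt = true  [S₀.key == true]
15. n2.off = false  [S₀.key and S₁.off]
16. n2.cnt = true  [S₁.off == false]
17. n10.key = false  [terminal]
18. n1.off = true  [S₁.cnt == true]
19. n1.cnt = false  [h.key == true]
20. n11.ok = true  [S₁.off == true]
21. n11.sig = 19  [19]
22. n11.pre = 17  [17]
23. n12.tag = "nr"  [terminal]
24. n13.ok = false  [not C₀.ok]
25. n13.sig = -4  [C₀.sig - 23]
26. n13.pre = 17  [(if C₀.ok then C₀.sig else C₀.pre) - 2]
27. n14.key = true  [C.ok == false]
28. n15.hot = 25  [25]
29. n15.key = false  [false]
30. n16.tag = "pk"  [terminal]
31. n15.pre = -2  [B.hot * -1 + 23]
32. n15.wid = 10  [B.hot * -1 + 35]
33. n14.off = true  [S.key == true]
34. n14.cnt = true  [S.key == true]
35. n17.sig = -9  [terminal]
36. n18.sig = 23  [terminal]
37. n13.hot = true  [S.cnt == true]
38. n11.hot = false  [false]
39. n0.off = false  [false]
40. n0.cnt = true  [true]

17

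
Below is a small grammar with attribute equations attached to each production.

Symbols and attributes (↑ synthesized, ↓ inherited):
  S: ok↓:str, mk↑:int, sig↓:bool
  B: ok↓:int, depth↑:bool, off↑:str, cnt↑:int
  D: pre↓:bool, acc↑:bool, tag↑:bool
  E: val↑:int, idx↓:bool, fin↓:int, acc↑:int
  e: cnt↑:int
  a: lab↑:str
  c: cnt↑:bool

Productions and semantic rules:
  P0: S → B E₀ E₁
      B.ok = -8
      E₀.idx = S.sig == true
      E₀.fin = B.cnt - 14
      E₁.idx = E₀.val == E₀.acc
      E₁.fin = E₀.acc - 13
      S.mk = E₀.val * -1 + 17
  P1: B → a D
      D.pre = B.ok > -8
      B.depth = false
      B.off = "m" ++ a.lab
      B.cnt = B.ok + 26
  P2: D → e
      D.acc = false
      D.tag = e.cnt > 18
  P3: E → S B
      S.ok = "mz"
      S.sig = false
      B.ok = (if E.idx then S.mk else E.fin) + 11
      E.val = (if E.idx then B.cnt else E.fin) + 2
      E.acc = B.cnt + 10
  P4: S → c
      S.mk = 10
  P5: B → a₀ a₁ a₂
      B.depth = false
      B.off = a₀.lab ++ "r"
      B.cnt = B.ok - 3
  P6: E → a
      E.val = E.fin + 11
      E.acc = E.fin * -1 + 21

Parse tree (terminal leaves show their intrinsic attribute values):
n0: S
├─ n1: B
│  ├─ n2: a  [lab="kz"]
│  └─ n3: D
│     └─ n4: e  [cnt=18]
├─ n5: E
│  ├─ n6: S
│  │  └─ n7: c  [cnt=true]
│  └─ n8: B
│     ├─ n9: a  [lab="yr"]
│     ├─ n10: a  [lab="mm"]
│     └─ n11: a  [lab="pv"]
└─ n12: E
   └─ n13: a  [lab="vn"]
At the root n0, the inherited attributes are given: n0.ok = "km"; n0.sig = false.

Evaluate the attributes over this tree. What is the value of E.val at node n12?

20

1. n0.ok = "km"  [given at root]
2. n0.sig = false  [given at root]
3. n1.ok = -8  [-8]
4. n2.lab = "kz"  [terminal]
5. n3.pre = false  [B.ok > -8]
6. n4.cnt = 18  [terminal]
7. n3.acc = false  [false]
8. n3.tag = false  [e.cnt > 18]
9. n1.depth = false  [false]
10. n1.off = "mkz"  ["m" ++ a.lab]
11. n1.cnt = 18  [B.ok + 26]
12. n5.idx = false  [S.sig == true]
13. n5.fin = 4  [B.cnt - 14]
14. n6.ok = "mz"  ["mz"]
15. n6.sig = false  [false]
16. n7.cnt = true  [terminal]
17. n6.mk = 10  [10]
18. n8.ok = 15  [(if E.idx then S.mk else E.fin) + 11]
19. n9.lab = "yr"  [terminal]
20. n10.lab = "mm"  [terminal]
21. n11.lab = "pv"  [terminal]
22. n8.depth = false  [false]
23. n8.off = "yrr"  [a₀.lab ++ "r"]
24. n8.cnt = 12  [B.ok - 3]
25. n5.val = 6  [(if E.idx then B.cnt else E.fin) + 2]
26. n5.acc = 22  [B.cnt + 10]
27. n12.idx = false  [E₀.val == E₀.acc]
28. n12.fin = 9  [E₀.acc - 13]
29. n13.lab = "vn"  [terminal]
30. n12.val = 20  [E.fin + 11]
31. n12.acc = 12  [E.fin * -1 + 21]
32. n0.mk = 11  [E₀.val * -1 + 17]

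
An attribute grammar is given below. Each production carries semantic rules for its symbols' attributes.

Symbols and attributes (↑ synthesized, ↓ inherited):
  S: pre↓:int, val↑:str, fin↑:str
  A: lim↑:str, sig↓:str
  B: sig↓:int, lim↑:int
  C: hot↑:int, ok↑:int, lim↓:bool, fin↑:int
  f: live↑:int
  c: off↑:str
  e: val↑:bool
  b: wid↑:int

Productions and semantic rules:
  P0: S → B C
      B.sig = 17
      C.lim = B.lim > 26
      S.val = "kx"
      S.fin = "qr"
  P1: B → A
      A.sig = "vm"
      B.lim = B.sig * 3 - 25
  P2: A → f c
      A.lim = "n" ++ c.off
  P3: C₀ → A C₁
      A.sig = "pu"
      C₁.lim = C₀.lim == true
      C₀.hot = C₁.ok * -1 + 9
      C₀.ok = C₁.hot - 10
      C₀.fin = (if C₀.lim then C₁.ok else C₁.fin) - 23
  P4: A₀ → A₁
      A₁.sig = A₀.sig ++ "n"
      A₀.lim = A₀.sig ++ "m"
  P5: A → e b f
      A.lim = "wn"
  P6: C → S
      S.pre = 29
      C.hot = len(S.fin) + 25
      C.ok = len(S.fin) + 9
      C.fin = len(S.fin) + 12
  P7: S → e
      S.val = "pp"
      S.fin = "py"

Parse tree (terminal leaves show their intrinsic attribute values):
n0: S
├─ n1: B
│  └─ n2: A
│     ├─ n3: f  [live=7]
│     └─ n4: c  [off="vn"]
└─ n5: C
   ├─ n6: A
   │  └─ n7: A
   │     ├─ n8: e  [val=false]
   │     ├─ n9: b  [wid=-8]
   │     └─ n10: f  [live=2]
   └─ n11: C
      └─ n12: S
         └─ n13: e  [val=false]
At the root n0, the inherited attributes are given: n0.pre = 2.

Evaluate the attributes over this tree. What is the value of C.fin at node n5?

1. n0.pre = 2  [given at root]
2. n1.sig = 17  [17]
3. n2.sig = "vm"  ["vm"]
4. n3.live = 7  [terminal]
5. n4.off = "vn"  [terminal]
6. n2.lim = "nvn"  ["n" ++ c.off]
7. n1.lim = 26  [B.sig * 3 - 25]
8. n5.lim = false  [B.lim > 26]
9. n6.sig = "pu"  ["pu"]
10. n7.sig = "pun"  [A₀.sig ++ "n"]
11. n8.val = false  [terminal]
12. n9.wid = -8  [terminal]
13. n10.live = 2  [terminal]
14. n7.lim = "wn"  ["wn"]
15. n6.lim = "pum"  [A₀.sig ++ "m"]
16. n11.lim = false  [C₀.lim == true]
17. n12.pre = 29  [29]
18. n13.val = false  [terminal]
19. n12.val = "pp"  ["pp"]
20. n12.fin = "py"  ["py"]
21. n11.hot = 27  [len(S.fin) + 25]
22. n11.ok = 11  [len(S.fin) + 9]
23. n11.fin = 14  [len(S.fin) + 12]
24. n5.hot = -2  [C₁.ok * -1 + 9]
25. n5.ok = 17  [C₁.hot - 10]
26. n5.fin = -9  [(if C₀.lim then C₁.ok else C₁.fin) - 23]
27. n0.val = "kx"  ["kx"]
28. n0.fin = "qr"  ["qr"]

-9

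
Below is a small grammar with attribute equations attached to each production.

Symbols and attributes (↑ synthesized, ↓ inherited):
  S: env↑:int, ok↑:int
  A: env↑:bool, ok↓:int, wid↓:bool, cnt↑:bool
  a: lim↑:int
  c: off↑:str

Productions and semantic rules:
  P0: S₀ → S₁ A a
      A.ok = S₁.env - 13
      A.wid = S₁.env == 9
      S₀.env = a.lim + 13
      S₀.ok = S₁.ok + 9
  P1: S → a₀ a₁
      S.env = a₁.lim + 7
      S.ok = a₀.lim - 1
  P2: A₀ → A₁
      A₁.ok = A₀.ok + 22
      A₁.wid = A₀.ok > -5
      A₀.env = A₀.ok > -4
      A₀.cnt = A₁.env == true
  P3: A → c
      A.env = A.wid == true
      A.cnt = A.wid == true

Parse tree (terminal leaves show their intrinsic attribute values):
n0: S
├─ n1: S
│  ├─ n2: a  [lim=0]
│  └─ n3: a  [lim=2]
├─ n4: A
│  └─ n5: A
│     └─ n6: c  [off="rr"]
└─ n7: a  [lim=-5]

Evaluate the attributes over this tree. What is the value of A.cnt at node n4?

1. n2.lim = 0  [terminal]
2. n3.lim = 2  [terminal]
3. n1.env = 9  [a₁.lim + 7]
4. n1.ok = -1  [a₀.lim - 1]
5. n4.ok = -4  [S₁.env - 13]
6. n4.wid = true  [S₁.env == 9]
7. n5.ok = 18  [A₀.ok + 22]
8. n5.wid = true  [A₀.ok > -5]
9. n6.off = "rr"  [terminal]
10. n5.env = true  [A.wid == true]
11. n5.cnt = true  [A.wid == true]
12. n4.env = false  [A₀.ok > -4]
13. n4.cnt = true  [A₁.env == true]
14. n7.lim = -5  [terminal]
15. n0.env = 8  [a.lim + 13]
16. n0.ok = 8  [S₁.ok + 9]

true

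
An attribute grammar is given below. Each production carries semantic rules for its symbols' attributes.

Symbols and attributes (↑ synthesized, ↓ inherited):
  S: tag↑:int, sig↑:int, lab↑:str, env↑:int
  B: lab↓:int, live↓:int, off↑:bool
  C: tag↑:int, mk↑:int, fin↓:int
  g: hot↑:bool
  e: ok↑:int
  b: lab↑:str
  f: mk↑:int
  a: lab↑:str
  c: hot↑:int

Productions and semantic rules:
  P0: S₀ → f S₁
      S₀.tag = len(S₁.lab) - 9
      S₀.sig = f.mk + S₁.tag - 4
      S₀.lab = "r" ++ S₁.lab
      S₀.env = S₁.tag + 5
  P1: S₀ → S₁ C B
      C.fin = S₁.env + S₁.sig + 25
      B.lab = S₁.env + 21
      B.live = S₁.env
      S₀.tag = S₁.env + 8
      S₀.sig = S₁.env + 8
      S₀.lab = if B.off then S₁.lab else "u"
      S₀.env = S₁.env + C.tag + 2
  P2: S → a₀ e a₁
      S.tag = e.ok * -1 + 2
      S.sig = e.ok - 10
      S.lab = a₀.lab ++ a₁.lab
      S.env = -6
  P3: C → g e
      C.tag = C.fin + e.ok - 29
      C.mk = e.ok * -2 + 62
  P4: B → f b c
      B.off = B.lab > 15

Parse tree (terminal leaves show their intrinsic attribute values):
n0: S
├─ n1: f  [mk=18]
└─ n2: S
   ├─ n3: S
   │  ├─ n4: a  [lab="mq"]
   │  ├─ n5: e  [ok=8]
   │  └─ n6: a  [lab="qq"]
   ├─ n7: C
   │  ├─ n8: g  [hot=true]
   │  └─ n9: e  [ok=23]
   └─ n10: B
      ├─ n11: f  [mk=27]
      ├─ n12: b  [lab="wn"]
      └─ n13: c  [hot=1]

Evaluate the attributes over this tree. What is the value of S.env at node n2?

7

1. n1.mk = 18  [terminal]
2. n4.lab = "mq"  [terminal]
3. n5.ok = 8  [terminal]
4. n6.lab = "qq"  [terminal]
5. n3.tag = -6  [e.ok * -1 + 2]
6. n3.sig = -2  [e.ok - 10]
7. n3.lab = "mqqq"  [a₀.lab ++ a₁.lab]
8. n3.env = -6  [-6]
9. n7.fin = 17  [S₁.env + S₁.sig + 25]
10. n8.hot = true  [terminal]
11. n9.ok = 23  [terminal]
12. n7.tag = 11  [C.fin + e.ok - 29]
13. n7.mk = 16  [e.ok * -2 + 62]
14. n10.lab = 15  [S₁.env + 21]
15. n10.live = -6  [S₁.env]
16. n11.mk = 27  [terminal]
17. n12.lab = "wn"  [terminal]
18. n13.hot = 1  [terminal]
19. n10.off = false  [B.lab > 15]
20. n2.tag = 2  [S₁.env + 8]
21. n2.sig = 2  [S₁.env + 8]
22. n2.lab = "u"  [if B.off then S₁.lab else "u"]
23. n2.env = 7  [S₁.env + C.tag + 2]
24. n0.tag = -8  [len(S₁.lab) - 9]
25. n0.sig = 16  [f.mk + S₁.tag - 4]
26. n0.lab = "ru"  ["r" ++ S₁.lab]
27. n0.env = 7  [S₁.tag + 5]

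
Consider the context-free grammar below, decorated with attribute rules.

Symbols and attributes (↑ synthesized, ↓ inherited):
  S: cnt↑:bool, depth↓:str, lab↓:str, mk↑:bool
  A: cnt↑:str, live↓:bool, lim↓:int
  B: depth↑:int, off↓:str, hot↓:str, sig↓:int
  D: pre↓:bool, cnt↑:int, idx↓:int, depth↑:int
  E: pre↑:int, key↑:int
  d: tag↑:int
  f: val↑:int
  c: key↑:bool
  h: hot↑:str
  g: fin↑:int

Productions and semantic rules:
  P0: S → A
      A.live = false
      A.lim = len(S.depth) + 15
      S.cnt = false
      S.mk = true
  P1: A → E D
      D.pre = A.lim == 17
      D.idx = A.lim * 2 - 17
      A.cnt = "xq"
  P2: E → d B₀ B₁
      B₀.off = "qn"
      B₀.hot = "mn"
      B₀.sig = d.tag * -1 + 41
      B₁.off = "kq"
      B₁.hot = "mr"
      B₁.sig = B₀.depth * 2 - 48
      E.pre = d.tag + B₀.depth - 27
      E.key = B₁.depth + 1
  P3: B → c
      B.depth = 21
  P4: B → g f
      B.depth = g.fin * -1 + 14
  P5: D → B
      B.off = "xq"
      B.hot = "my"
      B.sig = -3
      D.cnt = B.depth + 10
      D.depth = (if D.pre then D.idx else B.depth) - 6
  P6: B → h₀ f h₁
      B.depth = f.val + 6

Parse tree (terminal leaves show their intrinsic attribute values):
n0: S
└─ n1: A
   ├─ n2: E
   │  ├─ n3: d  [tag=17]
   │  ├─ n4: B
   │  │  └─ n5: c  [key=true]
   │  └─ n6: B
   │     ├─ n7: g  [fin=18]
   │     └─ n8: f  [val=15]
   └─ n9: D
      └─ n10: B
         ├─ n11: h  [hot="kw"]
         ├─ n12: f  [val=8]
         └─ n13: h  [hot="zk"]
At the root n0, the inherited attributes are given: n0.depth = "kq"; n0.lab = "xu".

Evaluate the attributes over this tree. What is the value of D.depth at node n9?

1. n0.depth = "kq"  [given at root]
2. n0.lab = "xu"  [given at root]
3. n1.live = false  [false]
4. n1.lim = 17  [len(S.depth) + 15]
5. n3.tag = 17  [terminal]
6. n4.off = "qn"  ["qn"]
7. n4.hot = "mn"  ["mn"]
8. n4.sig = 24  [d.tag * -1 + 41]
9. n5.key = true  [terminal]
10. n4.depth = 21  [21]
11. n6.off = "kq"  ["kq"]
12. n6.hot = "mr"  ["mr"]
13. n6.sig = -6  [B₀.depth * 2 - 48]
14. n7.fin = 18  [terminal]
15. n8.val = 15  [terminal]
16. n6.depth = -4  [g.fin * -1 + 14]
17. n2.pre = 11  [d.tag + B₀.depth - 27]
18. n2.key = -3  [B₁.depth + 1]
19. n9.pre = true  [A.lim == 17]
20. n9.idx = 17  [A.lim * 2 - 17]
21. n10.off = "xq"  ["xq"]
22. n10.hot = "my"  ["my"]
23. n10.sig = -3  [-3]
24. n11.hot = "kw"  [terminal]
25. n12.val = 8  [terminal]
26. n13.hot = "zk"  [terminal]
27. n10.depth = 14  [f.val + 6]
28. n9.cnt = 24  [B.depth + 10]
29. n9.depth = 11  [(if D.pre then D.idx else B.depth) - 6]
30. n1.cnt = "xq"  ["xq"]
31. n0.cnt = false  [false]
32. n0.mk = true  [true]

11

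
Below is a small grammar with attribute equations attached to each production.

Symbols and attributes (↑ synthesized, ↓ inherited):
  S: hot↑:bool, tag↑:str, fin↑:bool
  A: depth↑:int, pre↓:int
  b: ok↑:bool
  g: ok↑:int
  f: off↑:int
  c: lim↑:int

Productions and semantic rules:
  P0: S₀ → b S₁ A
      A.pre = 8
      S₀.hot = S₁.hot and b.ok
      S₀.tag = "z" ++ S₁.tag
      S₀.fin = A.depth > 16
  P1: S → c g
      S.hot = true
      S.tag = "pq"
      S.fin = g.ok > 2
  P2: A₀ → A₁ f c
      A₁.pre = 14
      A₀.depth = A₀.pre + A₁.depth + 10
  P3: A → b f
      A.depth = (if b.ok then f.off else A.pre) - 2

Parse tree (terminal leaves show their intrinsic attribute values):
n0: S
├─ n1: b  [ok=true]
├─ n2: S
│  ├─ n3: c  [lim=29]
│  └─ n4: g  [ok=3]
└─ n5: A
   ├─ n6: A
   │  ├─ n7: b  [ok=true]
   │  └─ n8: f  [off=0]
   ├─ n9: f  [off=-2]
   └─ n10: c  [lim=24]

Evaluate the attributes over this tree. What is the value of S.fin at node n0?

false

1. n1.ok = true  [terminal]
2. n3.lim = 29  [terminal]
3. n4.ok = 3  [terminal]
4. n2.hot = true  [true]
5. n2.tag = "pq"  ["pq"]
6. n2.fin = true  [g.ok > 2]
7. n5.pre = 8  [8]
8. n6.pre = 14  [14]
9. n7.ok = true  [terminal]
10. n8.off = 0  [terminal]
11. n6.depth = -2  [(if b.ok then f.off else A.pre) - 2]
12. n9.off = -2  [terminal]
13. n10.lim = 24  [terminal]
14. n5.depth = 16  [A₀.pre + A₁.depth + 10]
15. n0.hot = true  [S₁.hot and b.ok]
16. n0.tag = "zpq"  ["z" ++ S₁.tag]
17. n0.fin = false  [A.depth > 16]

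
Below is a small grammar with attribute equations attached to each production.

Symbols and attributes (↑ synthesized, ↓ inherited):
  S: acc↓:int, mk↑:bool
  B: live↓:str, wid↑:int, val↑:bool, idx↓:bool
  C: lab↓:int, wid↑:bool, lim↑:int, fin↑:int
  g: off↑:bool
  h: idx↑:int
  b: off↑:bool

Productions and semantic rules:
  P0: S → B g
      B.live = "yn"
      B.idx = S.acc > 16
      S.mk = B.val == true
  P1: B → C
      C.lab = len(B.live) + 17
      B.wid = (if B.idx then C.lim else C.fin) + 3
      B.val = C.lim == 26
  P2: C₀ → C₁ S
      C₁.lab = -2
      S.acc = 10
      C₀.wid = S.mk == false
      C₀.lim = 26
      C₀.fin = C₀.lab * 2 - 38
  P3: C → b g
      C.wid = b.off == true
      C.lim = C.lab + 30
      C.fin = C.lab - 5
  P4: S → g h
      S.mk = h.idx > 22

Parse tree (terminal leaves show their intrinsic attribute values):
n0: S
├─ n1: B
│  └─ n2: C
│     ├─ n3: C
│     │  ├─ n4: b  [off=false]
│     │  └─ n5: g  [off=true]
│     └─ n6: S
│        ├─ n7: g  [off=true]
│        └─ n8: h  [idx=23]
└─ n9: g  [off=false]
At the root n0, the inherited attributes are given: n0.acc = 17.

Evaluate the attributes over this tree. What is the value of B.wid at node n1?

29

1. n0.acc = 17  [given at root]
2. n1.live = "yn"  ["yn"]
3. n1.idx = true  [S.acc > 16]
4. n2.lab = 19  [len(B.live) + 17]
5. n3.lab = -2  [-2]
6. n4.off = false  [terminal]
7. n5.off = true  [terminal]
8. n3.wid = false  [b.off == true]
9. n3.lim = 28  [C.lab + 30]
10. n3.fin = -7  [C.lab - 5]
11. n6.acc = 10  [10]
12. n7.off = true  [terminal]
13. n8.idx = 23  [terminal]
14. n6.mk = true  [h.idx > 22]
15. n2.wid = false  [S.mk == false]
16. n2.lim = 26  [26]
17. n2.fin = 0  [C₀.lab * 2 - 38]
18. n1.wid = 29  [(if B.idx then C.lim else C.fin) + 3]
19. n1.val = true  [C.lim == 26]
20. n9.off = false  [terminal]
21. n0.mk = true  [B.val == true]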